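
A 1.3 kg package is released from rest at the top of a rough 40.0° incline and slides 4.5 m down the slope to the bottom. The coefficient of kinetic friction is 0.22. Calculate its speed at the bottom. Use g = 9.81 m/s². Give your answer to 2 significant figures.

Energy: mgh = ½mv² + W_f, with h = L sinθ and W_f = μ_k (mg cosθ) L
mgh = mgL sinθ = (1.3)(9.81)(4.5)sin40.0° = 36.889 J
W_f = μ_k mg cosθ · L = (0.22)(1.3)(9.81)cos40.0°·4.5 = 9.672 J
½mv² = 36.889 − 9.672 = 27.217 J
v = √(2 × 27.217/1.3) = 6.471 m/s

v = 6.5 m/s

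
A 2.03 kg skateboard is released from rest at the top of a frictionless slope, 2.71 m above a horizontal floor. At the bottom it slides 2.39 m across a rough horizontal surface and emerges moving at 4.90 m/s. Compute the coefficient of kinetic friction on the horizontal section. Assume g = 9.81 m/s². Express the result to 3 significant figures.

μ_k = 0.622

Energy at the top = energy at the end + work done against friction:
mgh = ½mv² + μ_k m g d
mgh = 53.968 J; ½mv² = 24.370 J
W_f = 53.968 − 24.370 = 29.60 J
μ_k = W_f/(mg·d) = 29.60/(19.91 × 2.39) = 0.6219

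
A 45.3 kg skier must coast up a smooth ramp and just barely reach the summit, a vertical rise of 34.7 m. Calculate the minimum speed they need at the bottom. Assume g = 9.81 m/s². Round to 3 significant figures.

At the top they are momentarily at rest, so all KE converts to PE: ½mv² = mgh
v = √(2gh) = √(2 × 9.81 × 34.7) = 26.09 m/s

v = 26.1 m/s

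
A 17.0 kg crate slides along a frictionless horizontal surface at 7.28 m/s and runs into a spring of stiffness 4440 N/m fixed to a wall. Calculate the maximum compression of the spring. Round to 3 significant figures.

At max compression the crate is momentarily at rest: ½mv² = ½kx²
x = v√(m/k) = 7.28 × √(17.0/4440) = 0.4505 m

x = 0.450 m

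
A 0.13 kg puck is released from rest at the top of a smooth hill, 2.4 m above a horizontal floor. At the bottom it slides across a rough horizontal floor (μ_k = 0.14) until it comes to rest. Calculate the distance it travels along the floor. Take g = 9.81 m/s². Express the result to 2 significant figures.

Energy bookkeeping (friction removes W_f = μ_k N d):
At rest all PE has been dissipated by friction: mgh = μ_k m g d
d = h/μ_k = 2.4/0.14 = 17.14 m

d = 17 m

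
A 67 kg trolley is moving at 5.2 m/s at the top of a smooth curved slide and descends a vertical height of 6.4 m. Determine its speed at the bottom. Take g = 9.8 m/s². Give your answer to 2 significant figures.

Equating total energy at the two states: ½mv₀² + mgh = ½mv²
v² = v₀² + 2gh = (5.2)² + 2(9.8)(6.4) = 152.48
v = √152.48 = 12.35 m/s

v = 12 m/s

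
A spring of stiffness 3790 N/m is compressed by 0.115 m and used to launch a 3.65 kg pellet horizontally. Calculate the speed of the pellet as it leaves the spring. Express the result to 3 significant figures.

v = 3.71 m/s

Spring PE converts entirely to kinetic energy: ½kx² = ½mv²
v = x√(k/m) = 0.115 × √(3790/3.65) = 3.706 m/s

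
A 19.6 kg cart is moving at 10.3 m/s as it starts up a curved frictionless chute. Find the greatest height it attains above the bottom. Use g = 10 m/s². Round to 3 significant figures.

h = 5.30 m

By energy conservation, ½mv² = mgh
h = v²/(2g) = 10.3²/(2 × 10) = 5.305 m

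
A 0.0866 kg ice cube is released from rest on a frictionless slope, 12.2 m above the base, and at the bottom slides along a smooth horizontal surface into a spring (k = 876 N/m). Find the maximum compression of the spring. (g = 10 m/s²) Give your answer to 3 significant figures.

Gravitational PE at the top equals spring PE at max compression: mgh = ½kx²
x = √(2mgh/k) = √(2 × 0.0866 × 10 × 12.2 / 876) = 0.1553 m

x = 0.155 m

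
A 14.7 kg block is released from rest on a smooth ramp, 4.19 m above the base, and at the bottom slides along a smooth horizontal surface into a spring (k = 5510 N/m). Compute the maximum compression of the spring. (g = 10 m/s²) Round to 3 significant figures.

Gravitational PE at the top equals spring PE at max compression: mgh = ½kx²
x = √(2mgh/k) = √(2 × 14.7 × 10 × 4.19 / 5510) = 0.4728 m

x = 0.473 m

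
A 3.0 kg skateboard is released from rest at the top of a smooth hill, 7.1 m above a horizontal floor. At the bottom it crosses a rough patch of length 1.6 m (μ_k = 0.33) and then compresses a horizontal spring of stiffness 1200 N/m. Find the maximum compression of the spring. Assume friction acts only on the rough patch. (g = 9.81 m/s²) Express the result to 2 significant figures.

x = 0.57 m

Initial energy: E₁ = mgh = (3.0)(9.81)(7.1) = 208.95 J
Friction removes W_f = μ_k mg d = (0.33)(3.0)(9.81)(1.6) = 15.54 J
Energy reaching the spring: E = 208.95 − 15.54 = 193.41 J
At max compression ½kx² = E ⇒ x = √(2E/k) = √(2 × 193.41/1200) = 0.5678 m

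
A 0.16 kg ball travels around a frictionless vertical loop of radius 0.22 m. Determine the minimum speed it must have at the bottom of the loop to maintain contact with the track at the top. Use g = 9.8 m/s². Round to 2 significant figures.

v = 3.3 m/s

At the top: mg = mv_top²/r ⇒ v_top² = gr = 2.156 m²/s²
Energy from bottom to top (height 2r): ½mv_bot² = ½mv_top² + mg(2r)
v_bot² = gr + 4gr = 5gr = 10.78
v_bot = √(5gr) = 3.283 m/s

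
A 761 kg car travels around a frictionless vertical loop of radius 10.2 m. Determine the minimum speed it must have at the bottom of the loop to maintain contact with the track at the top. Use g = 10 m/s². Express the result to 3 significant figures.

At the top: mg = mv_top²/r ⇒ v_top² = gr = 102.0 m²/s²
Energy from bottom to top (height 2r): ½mv_bot² = ½mv_top² + mg(2r)
v_bot² = gr + 4gr = 5gr = 510.0
v_bot = √(5gr) = 22.58 m/s

v = 22.6 m/s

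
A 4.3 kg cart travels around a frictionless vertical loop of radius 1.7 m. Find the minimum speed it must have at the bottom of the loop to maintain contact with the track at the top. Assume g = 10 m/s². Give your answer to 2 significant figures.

v = 9.2 m/s

At the top: mg = mv_top²/r ⇒ v_top² = gr = 17.00 m²/s²
Energy from bottom to top (height 2r): ½mv_bot² = ½mv_top² + mg(2r)
v_bot² = gr + 4gr = 5gr = 85.00
v_bot = √(5gr) = 9.220 m/s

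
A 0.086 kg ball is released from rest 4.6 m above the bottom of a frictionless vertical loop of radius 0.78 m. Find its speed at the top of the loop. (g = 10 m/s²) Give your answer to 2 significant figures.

v = 7.8 m/s

Energy conservation: mgh = ½mv_top² + mg(2r)
v_top² = 2g(h − 2r) = 2(10)(4.6 − 1.560) = 60.80
v_top = 7.797 m/s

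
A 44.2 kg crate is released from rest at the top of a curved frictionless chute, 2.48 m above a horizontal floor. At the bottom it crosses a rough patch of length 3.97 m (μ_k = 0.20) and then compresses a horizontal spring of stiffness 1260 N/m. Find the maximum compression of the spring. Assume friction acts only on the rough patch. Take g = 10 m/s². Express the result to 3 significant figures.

x = 1.09 m

Initial energy: E₁ = mgh = (44.2)(10)(2.48) = 1096.2 J
Friction removes W_f = μ_k mg d = (0.20)(44.2)(10)(3.97) = 350.9 J
Energy reaching the spring: E = 1096.2 − 350.9 = 745.21 J
At max compression ½kx² = E ⇒ x = √(2E/k) = √(2 × 745.21/1260) = 1.088 m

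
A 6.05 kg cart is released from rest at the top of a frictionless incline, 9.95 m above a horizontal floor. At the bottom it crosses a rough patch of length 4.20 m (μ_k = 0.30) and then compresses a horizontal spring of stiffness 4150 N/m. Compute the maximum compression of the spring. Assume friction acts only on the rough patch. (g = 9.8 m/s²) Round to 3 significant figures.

Initial energy: E₁ = mgh = (6.05)(9.8)(9.95) = 589.94 J
Friction removes W_f = μ_k mg d = (0.30)(6.05)(9.8)(4.20) = 74.71 J
Energy reaching the spring: E = 589.94 − 74.71 = 515.23 J
At max compression ½kx² = E ⇒ x = √(2E/k) = √(2 × 515.23/4150) = 0.4983 m

x = 0.498 m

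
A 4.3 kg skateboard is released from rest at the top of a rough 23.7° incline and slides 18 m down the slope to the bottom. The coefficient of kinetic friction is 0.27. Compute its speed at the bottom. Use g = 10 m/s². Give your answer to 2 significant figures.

v = 7.5 m/s

Energy: mgh = ½mv² + W_f, with h = L sinθ and W_f = μ_k (mg cosθ) L
mgh = mgL sinθ = (4.3)(10)(18)sin23.7° = 311.11 J
W_f = μ_k mg cosθ · L = (0.27)(4.3)(10)cos23.7°·18 = 191.4 J
½mv² = 311.11 − 191.4 = 119.75 J
v = √(2 × 119.75/4.3) = 7.463 m/s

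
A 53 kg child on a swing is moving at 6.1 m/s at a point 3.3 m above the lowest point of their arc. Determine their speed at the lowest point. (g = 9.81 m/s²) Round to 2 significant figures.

Energy conservation between the two points: ½mv₀² + mgh = ½mv²
v² = v₀² + 2gh = (6.1)² + 2(9.81)(3.3) = 101.96
v = √101.96 = 10.10 m/s

v = 10 m/s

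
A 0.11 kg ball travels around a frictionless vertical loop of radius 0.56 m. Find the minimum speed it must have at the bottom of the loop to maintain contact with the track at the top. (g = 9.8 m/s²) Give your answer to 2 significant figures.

At the top: mg = mv_top²/r ⇒ v_top² = gr = 5.488 m²/s²
Energy from bottom to top (height 2r): ½mv_bot² = ½mv_top² + mg(2r)
v_bot² = gr + 4gr = 5gr = 27.44
v_bot = √(5gr) = 5.238 m/s

v = 5.2 m/s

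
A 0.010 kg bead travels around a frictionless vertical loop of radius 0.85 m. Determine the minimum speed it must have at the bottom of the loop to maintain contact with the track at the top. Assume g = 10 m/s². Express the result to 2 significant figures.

At the top: mg = mv_top²/r ⇒ v_top² = gr = 8.500 m²/s²
Energy from bottom to top (height 2r): ½mv_bot² = ½mv_top² + mg(2r)
v_bot² = gr + 4gr = 5gr = 42.50
v_bot = √(5gr) = 6.519 m/s

v = 6.5 m/s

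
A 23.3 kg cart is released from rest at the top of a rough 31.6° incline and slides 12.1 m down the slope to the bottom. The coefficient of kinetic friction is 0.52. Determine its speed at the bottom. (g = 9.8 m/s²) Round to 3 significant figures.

v = 4.39 m/s

Work–energy: mg(L sinθ) − μ_k(mg cosθ)L = ½mv²
mgh = mgL sinθ = (23.3)(9.8)(12.1)sin31.6° = 1447.7 J
W_f = μ_k mg cosθ · L = (0.52)(23.3)(9.8)cos31.6°·12.1 = 1224 J
½mv² = 1447.7 − 1224 = 224.04 J
v = √(2 × 224.04/23.3) = 4.385 m/s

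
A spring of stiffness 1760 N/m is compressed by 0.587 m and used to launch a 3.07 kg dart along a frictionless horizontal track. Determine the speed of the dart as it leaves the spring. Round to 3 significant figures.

v = 14.1 m/s

The dart leaves the spring when the spring is at natural length, so ½kx² = ½mv²
v = x√(k/m) = 0.587 × √(1760/3.07) = 14.05 m/s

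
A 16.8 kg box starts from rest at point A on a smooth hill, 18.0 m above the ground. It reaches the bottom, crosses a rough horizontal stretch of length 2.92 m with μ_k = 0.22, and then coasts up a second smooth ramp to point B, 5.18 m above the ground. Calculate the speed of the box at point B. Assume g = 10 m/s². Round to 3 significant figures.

v = 15.6 m/s

Energy at A: mgh₁ = (16.8)(10)(18.0) = 3024.0 J
Friction loss: W_f = μ_k mg d = 107.9 J
At B: ½mv² + mgh₂ = mgh₁ − W_f
½mv² = 3024.0 − 107.9 − 870.24 = 2045.8 J
v = √(2 × 2045.8/16.8) = 15.61 m/s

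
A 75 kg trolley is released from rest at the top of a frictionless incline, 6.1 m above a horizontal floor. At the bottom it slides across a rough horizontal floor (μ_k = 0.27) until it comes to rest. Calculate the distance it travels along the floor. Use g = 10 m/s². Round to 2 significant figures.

d = 23 m

Energy bookkeeping (friction removes W_f = μ_k N d):
At rest all PE has been dissipated by friction: mgh = μ_k m g d
d = h/μ_k = 6.1/0.27 = 22.59 m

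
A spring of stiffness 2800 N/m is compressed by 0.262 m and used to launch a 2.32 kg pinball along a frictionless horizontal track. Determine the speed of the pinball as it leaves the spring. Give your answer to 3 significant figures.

Conservation of energy: ½kx² = ½mv²
v = x√(k/m) = 0.262 × √(2800/2.32) = 9.102 m/s

v = 9.10 m/s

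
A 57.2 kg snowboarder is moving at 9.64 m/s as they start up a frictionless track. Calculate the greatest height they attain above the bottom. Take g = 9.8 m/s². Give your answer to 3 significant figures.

By energy conservation, ½mv² = mgh
h = v²/(2g) = 9.64²/(2 × 9.8) = 4.741 m

h = 4.74 m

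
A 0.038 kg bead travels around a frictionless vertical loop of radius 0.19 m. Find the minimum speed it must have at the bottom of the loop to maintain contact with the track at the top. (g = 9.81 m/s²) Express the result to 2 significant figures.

At the top: mg = mv_top²/r ⇒ v_top² = gr = 1.864 m²/s²
Energy from bottom to top (height 2r): ½mv_bot² = ½mv_top² + mg(2r)
v_bot² = gr + 4gr = 5gr = 9.320
v_bot = √(5gr) = 3.053 m/s

v = 3.1 m/s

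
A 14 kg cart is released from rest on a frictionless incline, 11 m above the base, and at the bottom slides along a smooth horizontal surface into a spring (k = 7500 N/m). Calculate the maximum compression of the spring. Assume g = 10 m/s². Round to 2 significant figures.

x = 0.64 m

Gravitational PE at the top equals spring PE at max compression: mgh = ½kx²
x = √(2mgh/k) = √(2 × 14 × 10 × 11 / 7500) = 0.6408 m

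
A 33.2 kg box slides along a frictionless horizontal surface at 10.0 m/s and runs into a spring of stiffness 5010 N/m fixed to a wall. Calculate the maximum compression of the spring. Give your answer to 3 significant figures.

x = 0.814 m

All KE is stored as spring PE at maximum compression: ½mv² = ½kx²
x = v√(m/k) = 10.0 × √(33.2/5010) = 0.8140 m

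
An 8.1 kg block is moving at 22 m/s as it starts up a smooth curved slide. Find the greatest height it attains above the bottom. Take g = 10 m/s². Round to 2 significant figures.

Setting KE at the bottom equal to PE gained: ½mv² = mgh
h = v²/(2g) = 22²/(2 × 10) = 24.20 m

h = 24 m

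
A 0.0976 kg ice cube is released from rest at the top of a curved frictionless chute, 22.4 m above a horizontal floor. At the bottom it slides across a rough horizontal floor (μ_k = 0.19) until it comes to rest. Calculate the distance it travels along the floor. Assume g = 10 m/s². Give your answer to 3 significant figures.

Energy bookkeeping (friction removes W_f = μ_k N d):
At rest all PE has been dissipated by friction: mgh = μ_k m g d
d = h/μ_k = 22.4/0.19 = 117.9 m

d = 118 m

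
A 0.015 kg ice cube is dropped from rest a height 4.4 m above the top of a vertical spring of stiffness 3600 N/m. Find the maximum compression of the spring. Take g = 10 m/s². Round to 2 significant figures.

x = 0.019 m

Take the reference level at the top of the uncompressed spring. At max compression the cube has fallen H + x and is momentarily at rest:
mg(H + x) = ½kx²
½(3600)x² − (0.015)(10)x − (0.015)(10)(4.4) = 0
1800x² − 0.1500x − 0.6600 = 0
x = [0.1500 + √(0.02250 + 4752.0)]/(2 × 1800) = 0.01919 m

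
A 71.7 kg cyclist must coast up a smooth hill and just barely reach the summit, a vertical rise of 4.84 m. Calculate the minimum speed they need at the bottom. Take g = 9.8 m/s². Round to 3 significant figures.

At the top they are momentarily at rest, so all KE converts to PE: ½mv² = mgh
v = √(2gh) = √(2 × 9.8 × 4.84) = 9.740 m/s

v = 9.74 m/s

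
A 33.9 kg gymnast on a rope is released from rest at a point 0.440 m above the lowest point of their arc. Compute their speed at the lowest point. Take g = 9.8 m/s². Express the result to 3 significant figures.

v = 2.94 m/s

Mechanical energy is conserved (no friction): mgh = ½mv²
v = √(2gh) = √(2 × 9.8 × 0.440) = √8.6240 = 2.937 m/s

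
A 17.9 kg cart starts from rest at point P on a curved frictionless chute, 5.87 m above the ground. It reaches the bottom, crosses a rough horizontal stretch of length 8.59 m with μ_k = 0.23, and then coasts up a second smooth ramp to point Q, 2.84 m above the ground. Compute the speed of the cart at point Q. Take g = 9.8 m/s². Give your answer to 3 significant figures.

v = 4.55 m/s

Energy at P: mgh₁ = (17.9)(9.8)(5.87) = 1029.7 J
Friction loss: W_f = μ_k mg d = 346.6 J
At Q: ½mv² + mgh₂ = mgh₁ − W_f
½mv² = 1029.7 − 346.6 − 498.19 = 184.95 J
v = √(2 × 184.95/17.9) = 4.546 m/s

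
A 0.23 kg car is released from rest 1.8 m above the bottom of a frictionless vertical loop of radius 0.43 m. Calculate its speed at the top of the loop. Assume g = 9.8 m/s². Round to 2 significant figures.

Energy conservation: mgh = ½mv_top² + mg(2r)
v_top² = 2g(h − 2r) = 2(9.8)(1.8 − 0.8600) = 18.42
v_top = 4.292 m/s

v = 4.3 m/s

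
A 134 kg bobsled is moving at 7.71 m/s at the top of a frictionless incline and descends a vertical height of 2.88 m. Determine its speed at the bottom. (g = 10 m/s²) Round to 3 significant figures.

v = 10.8 m/s

Energy conservation between the two points: ½mv₀² + mgh = ½mv²
v² = v₀² + 2gh = (7.71)² + 2(10)(2.88) = 117.04
v = √117.04 = 10.82 m/s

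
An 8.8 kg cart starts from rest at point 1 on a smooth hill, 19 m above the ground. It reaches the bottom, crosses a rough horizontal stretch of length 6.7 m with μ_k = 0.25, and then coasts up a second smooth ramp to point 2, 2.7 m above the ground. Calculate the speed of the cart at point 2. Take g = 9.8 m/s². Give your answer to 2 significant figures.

Energy at 1: mgh₁ = (8.8)(9.8)(19) = 1638.6 J
Friction loss: W_f = μ_k mg d = 144.5 J
At 2: ½mv² + mgh₂ = mgh₁ − W_f
½mv² = 1638.6 − 144.5 − 232.85 = 1261.3 J
v = √(2 × 1261.3/8.8) = 16.93 m/s

v = 17 m/s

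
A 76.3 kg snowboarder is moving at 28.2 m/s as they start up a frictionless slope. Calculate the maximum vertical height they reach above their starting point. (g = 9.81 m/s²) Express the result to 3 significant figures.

h = 40.5 m

By energy conservation, ½mv² = mgh
h = v²/(2g) = 28.2²/(2 × 9.81) = 40.53 m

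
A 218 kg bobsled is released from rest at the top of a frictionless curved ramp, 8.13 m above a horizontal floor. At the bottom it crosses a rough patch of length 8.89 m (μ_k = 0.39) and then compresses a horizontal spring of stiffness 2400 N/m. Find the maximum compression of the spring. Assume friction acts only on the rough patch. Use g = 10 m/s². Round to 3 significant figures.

x = 2.91 m

Initial energy: E₁ = mgh = (218)(10)(8.13) = 17723 J
Friction removes W_f = μ_k mg d = (0.39)(218)(10)(8.89) = 7558 J
Energy reaching the spring: E = 17723 − 7558 = 10165 J
At max compression ½kx² = E ⇒ x = √(2E/k) = √(2 × 10165/2400) = 2.910 m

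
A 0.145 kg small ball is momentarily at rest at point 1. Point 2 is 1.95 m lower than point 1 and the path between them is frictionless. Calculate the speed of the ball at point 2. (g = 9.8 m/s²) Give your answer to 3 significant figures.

Energy conservation between the two points: mgh = ½mv²
The mass cancels from both sides.
v = √(2gh) = √(2 × 9.8 × 1.95) = √38.220 = 6.182 m/s

v = 6.18 m/s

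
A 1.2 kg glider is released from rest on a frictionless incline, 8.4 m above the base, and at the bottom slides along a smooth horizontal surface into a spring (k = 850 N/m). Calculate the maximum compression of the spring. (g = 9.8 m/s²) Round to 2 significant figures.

At max compression the glider is momentarily at rest: mgh = ½kx²
x = √(2mgh/k) = √(2 × 1.2 × 9.8 × 8.4 / 850) = 0.4821 m

x = 0.48 m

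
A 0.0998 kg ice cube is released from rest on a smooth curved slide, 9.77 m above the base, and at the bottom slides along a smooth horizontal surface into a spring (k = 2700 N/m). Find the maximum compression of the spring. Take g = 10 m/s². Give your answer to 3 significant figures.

x = 0.0850 m

At max compression the cube is momentarily at rest: mgh = ½kx²
x = √(2mgh/k) = √(2 × 0.0998 × 10 × 9.77 / 2700) = 0.08499 m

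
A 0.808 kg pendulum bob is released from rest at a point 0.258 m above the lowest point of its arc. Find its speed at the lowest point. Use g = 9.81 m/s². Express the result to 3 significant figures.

Mechanical energy is conserved (no friction): mgh = ½mv²
v = √(2gh) = √(2 × 9.81 × 0.258) = √5.0620 = 2.250 m/s

v = 2.25 m/s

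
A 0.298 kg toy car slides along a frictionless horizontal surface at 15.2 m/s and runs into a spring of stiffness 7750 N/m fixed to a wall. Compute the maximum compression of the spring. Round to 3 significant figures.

x = 0.0943 m

At max compression the car is momentarily at rest: ½mv² = ½kx²
x = v√(m/k) = 15.2 × √(0.298/7750) = 0.09425 m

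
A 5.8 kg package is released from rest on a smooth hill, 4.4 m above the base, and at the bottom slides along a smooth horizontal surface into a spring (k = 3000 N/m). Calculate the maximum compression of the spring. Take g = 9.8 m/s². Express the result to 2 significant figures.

At max compression the package is momentarily at rest: mgh = ½kx²
x = √(2mgh/k) = √(2 × 5.8 × 9.8 × 4.4 / 3000) = 0.4083 m

x = 0.41 m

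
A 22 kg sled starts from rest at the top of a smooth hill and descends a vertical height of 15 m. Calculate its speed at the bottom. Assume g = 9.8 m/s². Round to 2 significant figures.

Energy conservation between the two points: mgh = ½mv²
The mass cancels from both sides.
v = √(2gh) = √(2 × 9.8 × 15) = √294.00 = 17.15 m/s

v = 17 m/s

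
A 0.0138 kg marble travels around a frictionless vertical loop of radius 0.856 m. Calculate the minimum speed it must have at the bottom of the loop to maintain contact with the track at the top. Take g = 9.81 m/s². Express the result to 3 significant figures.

v = 6.48 m/s

At the top: mg = mv_top²/r ⇒ v_top² = gr = 8.397 m²/s²
Energy from bottom to top (height 2r): ½mv_bot² = ½mv_top² + mg(2r)
v_bot² = gr + 4gr = 5gr = 41.99
v_bot = √(5gr) = 6.480 m/s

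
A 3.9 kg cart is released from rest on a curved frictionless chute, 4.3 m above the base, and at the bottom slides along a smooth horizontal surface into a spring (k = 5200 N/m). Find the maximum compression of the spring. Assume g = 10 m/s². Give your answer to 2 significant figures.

Energy conservation (no friction) from release to max compression: mgh = ½kx²
x = √(2mgh/k) = √(2 × 3.9 × 10 × 4.3 / 5200) = 0.2540 m

x = 0.25 m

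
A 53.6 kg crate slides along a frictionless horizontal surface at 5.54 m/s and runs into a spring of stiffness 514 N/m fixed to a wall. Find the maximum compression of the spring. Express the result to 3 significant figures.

Conservation of energy between contact and max compression: ½mv² = ½kx²
x = v√(m/k) = 5.54 × √(53.6/514) = 1.789 m

x = 1.79 m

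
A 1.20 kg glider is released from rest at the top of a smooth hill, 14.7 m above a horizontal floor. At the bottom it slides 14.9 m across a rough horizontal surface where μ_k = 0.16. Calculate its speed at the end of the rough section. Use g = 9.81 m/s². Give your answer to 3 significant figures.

Applying the work–energy principle:
mgh = ½mv² + μ_k m g d
W_f = μ_k mg d = (0.16)(1.20)(9.81)(14.9) = 28.06 J
½mv² = mgh − W_f = 173.05 − 28.06 = 144.98 J
v = √(2 × 144.98/1.20) = 15.54 m/s

v = 15.5 m/s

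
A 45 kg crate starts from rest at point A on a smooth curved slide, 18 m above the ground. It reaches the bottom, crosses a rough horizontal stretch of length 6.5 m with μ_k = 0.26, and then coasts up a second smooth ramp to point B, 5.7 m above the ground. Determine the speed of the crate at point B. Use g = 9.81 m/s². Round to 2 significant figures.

v = 14 m/s

Energy at A: mgh₁ = (45)(9.81)(18) = 7946.1 J
Friction loss: W_f = μ_k mg d = 746.1 J
At B: ½mv² + mgh₂ = mgh₁ − W_f
½mv² = 7946.1 − 746.1 − 2516.3 = 4683.8 J
v = √(2 × 4683.8/45) = 14.43 m/s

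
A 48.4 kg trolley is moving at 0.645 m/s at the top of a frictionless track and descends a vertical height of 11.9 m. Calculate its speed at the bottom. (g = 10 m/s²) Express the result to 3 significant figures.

v = 15.4 m/s

Equating total energy at the two states: ½mv₀² + mgh = ½mv²
v² = v₀² + 2gh = (0.645)² + 2(10)(11.9) = 238.42
v = √238.42 = 15.44 m/s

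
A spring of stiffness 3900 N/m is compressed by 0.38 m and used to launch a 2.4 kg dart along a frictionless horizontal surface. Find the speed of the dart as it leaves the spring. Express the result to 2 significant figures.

The dart leaves the spring when the spring is at natural length, so ½kx² = ½mv²
v = x√(k/m) = 0.38 × √(3900/2.4) = 15.32 m/s

v = 15 m/s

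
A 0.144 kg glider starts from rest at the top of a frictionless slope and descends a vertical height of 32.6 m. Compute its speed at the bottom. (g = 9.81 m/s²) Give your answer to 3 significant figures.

v = 25.3 m/s

Mechanical energy is conserved (no friction): mgh = ½mv²
v = √(2gh) = √(2 × 9.81 × 32.6) = √639.61 = 25.29 m/s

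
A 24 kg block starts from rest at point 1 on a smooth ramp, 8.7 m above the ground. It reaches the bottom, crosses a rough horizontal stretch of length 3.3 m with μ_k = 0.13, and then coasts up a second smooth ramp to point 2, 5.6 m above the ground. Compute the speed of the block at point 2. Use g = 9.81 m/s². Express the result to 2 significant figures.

Energy at 1: mgh₁ = (24)(9.81)(8.7) = 2048.3 J
Friction loss: W_f = μ_k mg d = 101.0 J
At 2: ½mv² + mgh₂ = mgh₁ − W_f
½mv² = 2048.3 − 101.0 − 1318.5 = 628.86 J
v = √(2 × 628.86/24) = 7.239 m/s

v = 7.2 m/s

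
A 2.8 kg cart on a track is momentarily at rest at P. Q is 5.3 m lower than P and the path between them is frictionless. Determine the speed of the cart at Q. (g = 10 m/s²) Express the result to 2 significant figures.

Energy conservation between the two points: mgh = ½mv²
v = √(2gh) = √(2 × 10 × 5.3) = √106.00 = 10.30 m/s

v = 10 m/s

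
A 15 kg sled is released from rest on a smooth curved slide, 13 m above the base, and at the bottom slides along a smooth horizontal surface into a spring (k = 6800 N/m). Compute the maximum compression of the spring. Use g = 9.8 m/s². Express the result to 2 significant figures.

Energy conservation (no friction) from release to max compression: mgh = ½kx²
x = √(2mgh/k) = √(2 × 15 × 9.8 × 13 / 6800) = 0.7497 m

x = 0.75 m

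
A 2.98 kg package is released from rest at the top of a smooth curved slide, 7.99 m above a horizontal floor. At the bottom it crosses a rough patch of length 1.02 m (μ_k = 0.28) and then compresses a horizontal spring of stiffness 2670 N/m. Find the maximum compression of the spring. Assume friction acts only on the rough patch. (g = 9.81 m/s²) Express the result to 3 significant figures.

Initial energy: E₁ = mgh = (2.98)(9.81)(7.99) = 233.58 J
Friction removes W_f = μ_k mg d = (0.28)(2.98)(9.81)(1.02) = 8.349 J
Energy reaching the spring: E = 233.58 − 8.349 = 225.23 J
At max compression ½kx² = E ⇒ x = √(2E/k) = √(2 × 225.23/2670) = 0.4107 m

x = 0.411 m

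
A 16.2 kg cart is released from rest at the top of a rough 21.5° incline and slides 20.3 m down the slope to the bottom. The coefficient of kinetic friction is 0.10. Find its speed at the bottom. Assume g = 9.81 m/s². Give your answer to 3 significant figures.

Energy: mgh = ½mv² + W_f, with h = L sinθ and W_f = μ_k (mg cosθ) L
mgh = mgL sinθ = (16.2)(9.81)(20.3)sin21.5° = 1182.4 J
W_f = μ_k mg cosθ · L = (0.10)(16.2)(9.81)cos21.5°·20.3 = 300.2 J
½mv² = 1182.4 − 300.2 = 882.21 J
v = √(2 × 882.21/16.2) = 10.44 m/s

v = 10.4 m/s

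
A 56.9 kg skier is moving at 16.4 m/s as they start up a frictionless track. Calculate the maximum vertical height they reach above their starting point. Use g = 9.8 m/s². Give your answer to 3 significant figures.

Setting KE at the bottom equal to PE gained: ½mv² = mgh
h = v²/(2g) = 16.4²/(2 × 9.8) = 13.72 m

h = 13.7 m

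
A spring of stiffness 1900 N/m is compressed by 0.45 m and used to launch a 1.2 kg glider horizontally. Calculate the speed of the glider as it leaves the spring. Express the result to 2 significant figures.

v = 18 m/s

The glider leaves the spring when the spring is at natural length, so ½kx² = ½mv²
v = x√(k/m) = 0.45 × √(1900/1.2) = 17.91 m/s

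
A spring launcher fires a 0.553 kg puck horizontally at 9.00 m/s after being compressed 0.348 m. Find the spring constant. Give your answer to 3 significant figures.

½kx² = ½mv²
k = mv²/x² = (0.553)(9.00)²/(0.348)² = 369.9 N/m

k = 370 N/m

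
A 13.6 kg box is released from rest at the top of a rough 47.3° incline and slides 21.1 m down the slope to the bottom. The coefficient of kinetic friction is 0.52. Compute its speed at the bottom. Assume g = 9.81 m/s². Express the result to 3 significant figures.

Taking the bottom as reference, mgh = ½mv² + μ_k N L with h = L sinθ, N = mg cosθ:
mgh = mgL sinθ = (13.6)(9.81)(21.1)sin47.3° = 2068.8 J
W_f = μ_k mg cosθ · L = (0.52)(13.6)(9.81)cos47.3°·21.1 = 992.7 J
½mv² = 2068.8 − 992.7 = 1076.1 J
v = √(2 × 1076.1/13.6) = 12.58 m/s

v = 12.6 m/s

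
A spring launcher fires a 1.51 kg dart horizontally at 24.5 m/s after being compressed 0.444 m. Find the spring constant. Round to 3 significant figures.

Energy stored in the spring equals the launch KE: ½kx² = ½mv²
k = mv²/x² = (1.51)(24.5)²/(0.444)² = 4598 N/m

k = 4600 N/m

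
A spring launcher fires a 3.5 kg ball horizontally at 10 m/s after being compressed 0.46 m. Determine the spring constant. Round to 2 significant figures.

k = 1700 N/m

Energy stored in the spring equals the launch KE: ½kx² = ½mv²
k = mv²/x² = (3.5)(10)²/(0.46)² = 1654 N/m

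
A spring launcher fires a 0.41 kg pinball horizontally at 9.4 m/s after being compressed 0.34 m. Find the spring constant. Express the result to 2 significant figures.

k = 310 N/m

½kx² = ½mv²
k = mv²/x² = (0.41)(9.4)²/(0.34)² = 313.4 N/m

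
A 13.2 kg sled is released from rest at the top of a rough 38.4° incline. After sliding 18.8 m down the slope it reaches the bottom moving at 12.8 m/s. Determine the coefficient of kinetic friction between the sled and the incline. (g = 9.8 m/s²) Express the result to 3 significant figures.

Energy balance down the incline: mg L sinθ − ½mv² = μ_k (mg cosθ) L
mgL sinθ = 1510.6 J; ½mv² = 1081.3 J
W_f = 1510.6 − 1081.3 = 429.3 J
μ_k = W_f/(mg cosθ · L) = 429.3/(101.4 × 18.8) = 0.2252

μ_k = 0.225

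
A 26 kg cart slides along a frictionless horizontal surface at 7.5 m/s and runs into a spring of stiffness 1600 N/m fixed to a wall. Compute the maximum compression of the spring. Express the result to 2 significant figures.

All KE is stored as spring PE at maximum compression: ½mv² = ½kx²
x = v√(m/k) = 7.5 × √(26/1600) = 0.9561 m

x = 0.96 m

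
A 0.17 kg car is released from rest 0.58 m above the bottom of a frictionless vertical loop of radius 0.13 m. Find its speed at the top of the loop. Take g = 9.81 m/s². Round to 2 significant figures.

Energy conservation: mgh = ½mv_top² + mg(2r)
v_top² = 2g(h − 2r) = 2(9.81)(0.58 − 0.2600) = 6.278
v_top = 2.506 m/s

v = 2.5 m/s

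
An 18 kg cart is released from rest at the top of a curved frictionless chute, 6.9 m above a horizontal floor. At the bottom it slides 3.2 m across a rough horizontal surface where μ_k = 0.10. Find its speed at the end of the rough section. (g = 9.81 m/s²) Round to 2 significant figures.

v = 11 m/s

Applying the work–energy principle:
mgh = ½mv² + μ_k m g d
W_f = μ_k mg d = (0.10)(18)(9.81)(3.2) = 56.51 J
½mv² = mgh − W_f = 1218.4 − 56.51 = 1161.9 J
v = √(2 × 1161.9/18) = 11.36 m/s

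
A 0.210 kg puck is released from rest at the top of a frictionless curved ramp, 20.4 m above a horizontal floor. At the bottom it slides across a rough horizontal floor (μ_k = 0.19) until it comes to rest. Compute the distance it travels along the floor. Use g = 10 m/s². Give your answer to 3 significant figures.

d = 107 m

Applying the work–energy principle:
At rest all PE has been dissipated by friction: mgh = μ_k m g d
d = h/μ_k = 20.4/0.19 = 107.4 m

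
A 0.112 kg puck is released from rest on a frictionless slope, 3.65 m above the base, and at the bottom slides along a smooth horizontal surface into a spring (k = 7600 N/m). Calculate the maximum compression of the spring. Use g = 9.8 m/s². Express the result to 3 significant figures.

Gravitational PE at the top equals spring PE at max compression: mgh = ½kx²
x = √(2mgh/k) = √(2 × 0.112 × 9.8 × 3.65 / 7600) = 0.03247 m

x = 0.0325 m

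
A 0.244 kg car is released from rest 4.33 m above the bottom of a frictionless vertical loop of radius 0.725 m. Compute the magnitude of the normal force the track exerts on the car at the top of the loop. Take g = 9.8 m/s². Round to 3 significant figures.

N = 16.6 N

Energy from release to top (height 2r): mgh = ½mv_top² + mg(2r)
v_top² = 2g(h − 2r) = 2(9.8)(4.33 − 1.450) = 56.448 m²/s²
At the top, both N and weight point toward the centre: N + mg = mv_top²/r
N = m(v_top²/r − g) = 0.244(56.448/0.725 − 9.8) = 16.61 N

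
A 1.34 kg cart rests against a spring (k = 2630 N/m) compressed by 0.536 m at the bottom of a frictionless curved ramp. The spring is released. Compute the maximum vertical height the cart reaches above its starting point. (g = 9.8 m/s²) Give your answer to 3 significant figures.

All spring PE becomes gravitational PE at the highest point: ½kx² = mgh
h = kx²/(2mg) = (2630)(0.536)²/(2 × 1.34 × 9.8) = 28.77 m

h = 28.8 m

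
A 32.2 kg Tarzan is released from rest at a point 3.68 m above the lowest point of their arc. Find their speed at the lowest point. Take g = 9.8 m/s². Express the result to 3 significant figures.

Energy conservation between the two points: mgh = ½mv²
v = √(2gh) = √(2 × 9.8 × 3.68) = √72.128 = 8.493 m/s

v = 8.49 m/s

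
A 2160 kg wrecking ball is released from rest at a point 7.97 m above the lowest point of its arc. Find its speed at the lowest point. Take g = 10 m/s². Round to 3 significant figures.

v = 12.6 m/s

Equating total energy at the two states: mgh = ½mv²
The mass cancels from both sides.
v = √(2gh) = √(2 × 10 × 7.97) = √159.40 = 12.63 m/s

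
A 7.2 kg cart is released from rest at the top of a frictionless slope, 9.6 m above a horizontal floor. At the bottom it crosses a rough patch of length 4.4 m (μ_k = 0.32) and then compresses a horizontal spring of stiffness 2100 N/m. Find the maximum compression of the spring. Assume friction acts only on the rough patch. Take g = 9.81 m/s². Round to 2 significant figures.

Initial energy: E₁ = mgh = (7.2)(9.81)(9.6) = 678.07 J
Friction removes W_f = μ_k mg d = (0.32)(7.2)(9.81)(4.4) = 99.45 J
Energy reaching the spring: E = 678.07 − 99.45 = 578.62 J
At max compression ½kx² = E ⇒ x = √(2E/k) = √(2 × 578.62/2100) = 0.7423 m

x = 0.74 m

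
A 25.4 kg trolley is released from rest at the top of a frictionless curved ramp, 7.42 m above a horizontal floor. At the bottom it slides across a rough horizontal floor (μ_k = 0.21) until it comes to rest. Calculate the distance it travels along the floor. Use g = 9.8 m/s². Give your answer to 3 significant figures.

Energy at the top = energy at the end + work done against friction:
At rest all PE has been dissipated by friction: mgh = μ_k m g d
d = h/μ_k = 7.42/0.21 = 35.33 m

d = 35.3 m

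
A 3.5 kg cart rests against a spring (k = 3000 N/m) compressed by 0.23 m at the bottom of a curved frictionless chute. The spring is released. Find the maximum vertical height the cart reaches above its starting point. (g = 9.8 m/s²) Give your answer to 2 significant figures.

At maximum height the cart is at rest, so ½kx² = mgh
h = kx²/(2mg) = (3000)(0.23)²/(2 × 3.5 × 9.8) = 2.313 m

h = 2.3 m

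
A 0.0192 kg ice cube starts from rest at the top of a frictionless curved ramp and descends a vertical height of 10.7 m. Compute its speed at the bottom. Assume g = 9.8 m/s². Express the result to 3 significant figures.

By conservation of mechanical energy, mgh = ½mv²
v = √(2gh) = √(2 × 9.8 × 10.7) = √209.72 = 14.48 m/s

v = 14.5 m/s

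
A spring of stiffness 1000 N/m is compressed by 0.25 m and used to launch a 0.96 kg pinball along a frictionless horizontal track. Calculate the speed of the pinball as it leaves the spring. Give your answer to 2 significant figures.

v = 8.1 m/s

Spring PE converts entirely to kinetic energy: ½kx² = ½mv²
v = x√(k/m) = 0.25 × √(1000/0.96) = 8.069 m/s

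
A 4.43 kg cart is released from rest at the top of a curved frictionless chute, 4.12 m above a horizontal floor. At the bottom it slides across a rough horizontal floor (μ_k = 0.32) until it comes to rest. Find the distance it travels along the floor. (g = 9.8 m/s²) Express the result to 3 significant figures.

Applying the work–energy principle:
At rest all PE has been dissipated by friction: mgh = μ_k m g d
d = h/μ_k = 4.12/0.32 = 12.88 m

d = 12.9 m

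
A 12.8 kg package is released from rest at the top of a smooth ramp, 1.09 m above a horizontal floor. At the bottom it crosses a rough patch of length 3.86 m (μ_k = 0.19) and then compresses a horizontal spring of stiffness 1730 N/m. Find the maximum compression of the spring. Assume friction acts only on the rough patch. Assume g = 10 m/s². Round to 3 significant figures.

Initial energy: E₁ = mgh = (12.8)(10)(1.09) = 139.52 J
Friction removes W_f = μ_k mg d = (0.19)(12.8)(10)(3.86) = 93.88 J
Energy reaching the spring: E = 139.52 − 93.88 = 45.645 J
At max compression ½kx² = E ⇒ x = √(2E/k) = √(2 × 45.645/1730) = 0.2297 m

x = 0.230 m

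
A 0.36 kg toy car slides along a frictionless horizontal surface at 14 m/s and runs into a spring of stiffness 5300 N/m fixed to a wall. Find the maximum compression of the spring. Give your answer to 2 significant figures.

All KE is stored as spring PE at maximum compression: ½mv² = ½kx²
x = v√(m/k) = 14 × √(0.36/5300) = 0.1154 m

x = 0.12 m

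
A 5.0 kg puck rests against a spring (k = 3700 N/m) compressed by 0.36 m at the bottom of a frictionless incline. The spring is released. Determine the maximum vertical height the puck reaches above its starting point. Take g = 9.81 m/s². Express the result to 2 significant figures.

h = 4.9 m

At maximum height the puck is at rest, so ½kx² = mgh
h = kx²/(2mg) = (3700)(0.36)²/(2 × 5.0 × 9.81) = 4.888 m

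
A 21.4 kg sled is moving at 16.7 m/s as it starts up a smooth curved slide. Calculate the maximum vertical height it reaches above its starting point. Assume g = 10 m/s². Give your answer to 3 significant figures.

Setting KE at the bottom equal to PE gained: ½mv² = mgh
h = v²/(2g) = 16.7²/(2 × 10) = 13.94 m

h = 13.9 m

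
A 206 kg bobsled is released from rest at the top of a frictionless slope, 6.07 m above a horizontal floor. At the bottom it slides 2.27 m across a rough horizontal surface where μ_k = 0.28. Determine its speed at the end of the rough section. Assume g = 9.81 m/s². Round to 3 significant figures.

Energy bookkeeping (friction removes W_f = μ_k N d):
mgh = ½mv² + μ_k m g d
W_f = μ_k mg d = (0.28)(206)(9.81)(2.27) = 1284 J
½mv² = mgh − W_f = 12267 − 1284 = 10982 J
v = √(2 × 10982/206) = 10.33 m/s

v = 10.3 m/s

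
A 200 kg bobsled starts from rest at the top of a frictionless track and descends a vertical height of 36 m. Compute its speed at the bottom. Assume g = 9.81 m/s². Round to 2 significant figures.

Equating total energy at the two states: mgh = ½mv²
v = √(2gh) = √(2 × 9.81 × 36) = √706.32 = 26.58 m/s

v = 27 m/s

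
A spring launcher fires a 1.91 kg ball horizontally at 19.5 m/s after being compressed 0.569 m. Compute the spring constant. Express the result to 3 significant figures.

k = 2240 N/m

Energy stored in the spring equals the launch KE: ½kx² = ½mv²
k = mv²/x² = (1.91)(19.5)²/(0.569)² = 2243 N/m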